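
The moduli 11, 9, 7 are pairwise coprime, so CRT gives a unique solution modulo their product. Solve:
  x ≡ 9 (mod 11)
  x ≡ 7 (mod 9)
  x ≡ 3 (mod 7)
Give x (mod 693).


Moduli 11, 9, 7 are pairwise coprime; by CRT there is a unique solution modulo M = 11 · 9 · 7 = 693.
Solve pairwise, accumulating the modulus:
  Start with x ≡ 9 (mod 11).
  Combine with x ≡ 7 (mod 9): since gcd(11, 9) = 1, we get a unique residue mod 99.
    Write x = 9 + 11·t and substitute into x ≡ 7 (mod 9): 11·t ≡ 7 − 9 = -2 (mod 9).
    Reduce coefficients mod 9: 2·t ≡ 7 (mod 9).
    The inverse of 2 mod 9 is 5 (since 2·5 = 10 = 1·9 + 1), so t ≡ 5·7 = 35 ≡ 8 (mod 9).
    Then x = 9 + 11·8 = 97, valid modulo lcm(11, 9) = 99: x ≡ 97 (mod 99).
  Combine with x ≡ 3 (mod 7): since gcd(99, 7) = 1, we get a unique residue mod 693.
    Write x = 97 + 99·t and substitute into x ≡ 3 (mod 7): 99·t ≡ 3 − 97 = -94 (mod 7).
    Reduce coefficients mod 7: 1·t ≡ 4 (mod 7).
    So t ≡ 4 (mod 7).
    Then x = 97 + 99·4 = 493, valid modulo lcm(99, 7) = 693: x ≡ 493 (mod 693).
Verify: 493 mod 11 = 9 ✓, 493 mod 9 = 7 ✓, 493 mod 7 = 3 ✓.

x ≡ 493 (mod 693).


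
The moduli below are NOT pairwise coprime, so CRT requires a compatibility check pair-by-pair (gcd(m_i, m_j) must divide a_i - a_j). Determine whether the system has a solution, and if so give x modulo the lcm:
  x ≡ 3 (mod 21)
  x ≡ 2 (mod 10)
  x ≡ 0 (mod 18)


Moduli 21, 10, 18 are not pairwise coprime, so CRT works modulo lcm(m_i) when all pairwise compatibility conditions hold.
Pairwise compatibility: gcd(m_i, m_j) must divide a_i - a_j for every pair.
Merge one congruence at a time:
  Start: x ≡ 3 (mod 21).
  Combine with x ≡ 2 (mod 10): gcd(21, 10) = 1; 2 - 3 = -1, which IS divisible by 1, so compatible.
    Write x = 3 + 21·t and substitute into x ≡ 2 (mod 10): 21·t ≡ 2 − 3 = -1 (mod 10).
    Reduce coefficients mod 10: 1·t ≡ 9 (mod 10).
    So t ≡ 9 (mod 10).
    Then x = 3 + 21·9 = 192, valid modulo lcm(21, 10) = 210: x ≡ 192 (mod 210).
  Combine with x ≡ 0 (mod 18): gcd(210, 18) = 6; 0 - 192 = -192, which IS divisible by 6, so compatible.
    Write x = 192 + 210·t and substitute into x ≡ 0 (mod 18): 210·t ≡ 0 − 192 = -192 (mod 18).
    Divide the congruence (and modulus) by g = 6: 35·t ≡ -32 (mod 3).
    Reduce coefficients mod 3: 2·t ≡ 1 (mod 3).
    The inverse of 2 mod 3 is 2 (since 2·2 = 4 = 1·3 + 1), so t ≡ 2·1 = 2 ≡ 2 (mod 3).
    Then x = 192 + 210·2 = 612, valid modulo lcm(210, 18) = 630: x ≡ 612 (mod 630).
Verify: 612 mod 21 = 3, 612 mod 10 = 2, 612 mod 18 = 0.

x ≡ 612 (mod 630).


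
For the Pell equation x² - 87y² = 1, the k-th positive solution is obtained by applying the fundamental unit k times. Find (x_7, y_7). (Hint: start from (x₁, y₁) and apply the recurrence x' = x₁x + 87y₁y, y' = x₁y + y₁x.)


Step 1: Find the fundamental solution (x₁, y₁) of x² - 87y² = 1.
  Expand √87 as a continued fraction. a₀ = ⌊√87⌋ = 9; iterate m_{k+1} = d_k·a_k − m_k, d_{k+1} = (87 − m_{k+1}²)/d_k, a_{k+1} = ⌊(a₀ + m_{k+1})/d_{k+1}⌋ (starting m₀ = 0, d₀ = 1), with convergents p_k = a_k·p_{k-1} + p_{k-2}, q_k = a_k·q_{k-1} + q_{k-2} (p₋₁ = 1, q₋₁ = 0):
  k = 0: a₀ = 9; p₀/q₀ = 9/1; p₀² − 87·q₀² = 81 − 87 = -6.
  k = 1: m = 9, d = 6, a = ⌊(9 + 9)/6⌋ = 3; p/q = (3·9 + 1)/(3·1 + 0) = 28/3; p² − 87·q² = 784 − 783 = 1.
  The first convergent with p² − 87·q² = 1 gives the fundamental solution (x₁, y₁) = (28, 3).
Step 2: Apply the recurrence (x_{n+1}, y_{n+1}) = (x₁x_n + 87y₁y_n, x₁y_n + y₁x_n) repeatedly.
  From (x_1, y_1) = (28, 3): x_2 = 28·28 + 87·3·3 = 1567; y_2 = 28·3 + 3·28 = 168.
  From (x_2, y_2) = (1567, 168): x_3 = 28·1567 + 87·3·168 = 87724; y_3 = 28·168 + 3·1567 = 9405.
  From (x_3, y_3) = (87724, 9405): x_4 = 28·87724 + 87·3·9405 = 4910977; y_4 = 28·9405 + 3·87724 = 526512.
  From (x_4, y_4) = (4910977, 526512): x_5 = 28·4910977 + 87·3·526512 = 274926988; y_5 = 28·526512 + 3·4910977 = 29475267.
  From (x_5, y_5) = (274926988, 29475267): x_6 = 28·274926988 + 87·3·29475267 = 15391000351; y_6 = 28·29475267 + 3·274926988 = 1650088440.
  From (x_6, y_6) = (15391000351, 1650088440): x_7 = 28·15391000351 + 87·3·1650088440 = 861621092668; y_7 = 28·1650088440 + 3·15391000351 = 92375477373.
Step 3: Verify x_7² - 87·y_7² = 742390907330398243358224 - 742390907330398243358223 = 1 (should be 1). ✓

(x_1, y_1) = (28, 3); (x_7, y_7) = (861621092668, 92375477373).


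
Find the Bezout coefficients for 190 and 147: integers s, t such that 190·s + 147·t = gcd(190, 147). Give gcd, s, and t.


Euclidean algorithm on (190, 147) — divide until remainder is 0:
  190 = 1 · 147 + 43
  147 = 3 · 43 + 18
  43 = 2 · 18 + 7
  18 = 2 · 7 + 4
  7 = 1 · 4 + 3
  4 = 1 · 3 + 1
  3 = 3 · 1 + 0
gcd(190, 147) = 1.
Track Bezout coefficients alongside the remainders: start with r₀ = 190 = a·1 + b·0 (s = 1, t = 0) and r₁ = 147 = a·0 + b·1 (s = 0, t = 1); each new remainder r_{k+1} = r_{k-1} − q_k·r_k inherits s_{k+1} = s_{k-1} − q_k·s_k, t_{k+1} = t_{k-1} − q_k·t_k, so r_k = a·s_k + b·t_k at every step:
  q = 1: r = 43, s = 1 − 1·0 = 1, t = 0 − 1·1 = -1  (check: 190·1 + 147·(-1) = 43)
  q = 3: r = 18, s = 0 − 3·1 = -3, t = 1 − 3·(-1) = 4  (check: 190·(-3) + 147·4 = 18)
  q = 2: r = 7, s = 1 − 2·(-3) = 7, t = -1 − 2·4 = -9  (check: 190·7 + 147·(-9) = 7)
  q = 2: r = 4, s = -3 − 2·7 = -17, t = 4 − 2·(-9) = 22  (check: 190·(-17) + 147·22 = 4)
  q = 1: r = 3, s = 7 − 1·(-17) = 24, t = -9 − 1·22 = -31  (check: 190·24 + 147·(-31) = 3)
  q = 1: r = 1, s = -17 − 1·24 = -41, t = 22 − 1·(-31) = 53  (check: 190·(-41) + 147·53 = 1)
The row with r = 1 (the gcd) gives the Bezout coefficients s = -41, t = 53.
Result: 190 · (-41) + 147 · (53) = 1.

gcd(190, 147) = 1; s = -41, t = 53 (check: 190·(-41) + 147·53 = 1).


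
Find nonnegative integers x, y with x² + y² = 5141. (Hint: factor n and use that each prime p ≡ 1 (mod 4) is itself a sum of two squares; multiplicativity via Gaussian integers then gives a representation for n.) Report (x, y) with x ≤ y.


Step 1: Factor n = 5141 = 53 · 97.
Step 2: Check the mod-4 condition on each prime factor: 53 ≡ 1 (mod 4), exponent 1; 97 ≡ 1 (mod 4), exponent 1.
All primes ≡ 3 (mod 4) appear to even exponent (or don't appear), so by the two-squares theorem n IS expressible as a sum of two squares.
Step 3: Build a representation. Here n = 53 · 97 is a product of primes ≡ 1 (mod 4). Each prime p ≡ 1 (mod 4) is itself a sum of two squares; find a² by testing p − a² for a perfect square:
  53: 53 − 1² = 52, 53 − 2² = 49 = 7² ⇒ 53 = 2² + 7².
  97: 97 − 1² = 96, 97 − 2² = 93, 97 − 3² = 88, 97 − 4² = 81 = 9² ⇒ 97 = 4² + 9².
  Combine using the Brahmagupta–Fibonacci identity (a² + b²)(c² + d²) = (ac − bd)² + (ad + bc)² = (ac + bd)² + (ad − bc)²:
  53 · 97 = 5141: from (2² + 7²)(4² + 9²), take (2·4 − 7·9, 2·9 + 7·4) = (8 − 63, 18 + 28) = (-55, 46); dropping signs (only squares matter) gives (55, 46); check 55² + 46² = 3025 + 2116 = 5141 ✓.
Step 4: Order so x ≤ y and verify: 46² + 55² = 2116 + 3025 = 5141 = n. ✓

n = 5141 = 46² + 55² (one valid representation with x ≤ y).


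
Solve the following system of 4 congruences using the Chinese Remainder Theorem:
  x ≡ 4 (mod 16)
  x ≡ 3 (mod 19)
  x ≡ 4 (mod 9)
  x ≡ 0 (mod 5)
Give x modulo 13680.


Product of moduli M = 16 · 19 · 9 · 5 = 13680.
Merge one congruence at a time:
  Start: x ≡ 4 (mod 16).
  Combine with x ≡ 3 (mod 19); new modulus lcm = 304.
    Write x = 4 + 16·t and substitute into x ≡ 3 (mod 19): 16·t ≡ 3 − 4 = -1 (mod 19).
    Reduce coefficients mod 19: 16·t ≡ 18 (mod 19).
    The inverse of 16 mod 19 is 6 (since 16·6 = 96 = 5·19 + 1), so t ≡ 6·18 = 108 ≡ 13 (mod 19).
    Then x = 4 + 16·13 = 212, valid modulo lcm(16, 19) = 304: x ≡ 212 (mod 304).
  Combine with x ≡ 4 (mod 9); new modulus lcm = 2736.
    Write x = 212 + 304·t and substitute into x ≡ 4 (mod 9): 304·t ≡ 4 − 212 = -208 (mod 9).
    Reduce coefficients mod 9: 7·t ≡ 8 (mod 9).
    The inverse of 7 mod 9 is 4 (since 7·4 = 28 = 3·9 + 1), so t ≡ 4·8 = 32 ≡ 5 (mod 9).
    Then x = 212 + 304·5 = 1732, valid modulo lcm(304, 9) = 2736: x ≡ 1732 (mod 2736).
  Combine with x ≡ 0 (mod 5); new modulus lcm = 13680.
    Write x = 1732 + 2736·t and substitute into x ≡ 0 (mod 5): 2736·t ≡ 0 − 1732 = -1732 (mod 5).
    Reduce coefficients mod 5: 1·t ≡ 3 (mod 5).
    So t ≡ 3 (mod 5).
    Then x = 1732 + 2736·3 = 9940, valid modulo lcm(2736, 5) = 13680: x ≡ 9940 (mod 13680).
Verify against each original: 9940 mod 16 = 4, 9940 mod 19 = 3, 9940 mod 9 = 4, 9940 mod 5 = 0.

x ≡ 9940 (mod 13680).


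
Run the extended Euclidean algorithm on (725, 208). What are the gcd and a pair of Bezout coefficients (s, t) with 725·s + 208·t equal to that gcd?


Euclidean algorithm on (725, 208) — divide until remainder is 0:
  725 = 3 · 208 + 101
  208 = 2 · 101 + 6
  101 = 16 · 6 + 5
  6 = 1 · 5 + 1
  5 = 5 · 1 + 0
gcd(725, 208) = 1.
Track Bezout coefficients alongside the remainders: start with r₀ = 725 = a·1 + b·0 (s = 1, t = 0) and r₁ = 208 = a·0 + b·1 (s = 0, t = 1); each new remainder r_{k+1} = r_{k-1} − q_k·r_k inherits s_{k+1} = s_{k-1} − q_k·s_k, t_{k+1} = t_{k-1} − q_k·t_k, so r_k = a·s_k + b·t_k at every step:
  q = 3: r = 101, s = 1 − 3·0 = 1, t = 0 − 3·1 = -3  (check: 725·1 + 208·(-3) = 101)
  q = 2: r = 6, s = 0 − 2·1 = -2, t = 1 − 2·(-3) = 7  (check: 725·(-2) + 208·7 = 6)
  q = 16: r = 5, s = 1 − 16·(-2) = 33, t = -3 − 16·7 = -115  (check: 725·33 + 208·(-115) = 5)
  q = 1: r = 1, s = -2 − 1·33 = -35, t = 7 − 1·(-115) = 122  (check: 725·(-35) + 208·122 = 1)
The row with r = 1 (the gcd) gives the Bezout coefficients s = -35, t = 122.
Result: 725 · (-35) + 208 · (122) = 1.

gcd(725, 208) = 1; s = -35, t = 122 (check: 725·(-35) + 208·122 = 1).


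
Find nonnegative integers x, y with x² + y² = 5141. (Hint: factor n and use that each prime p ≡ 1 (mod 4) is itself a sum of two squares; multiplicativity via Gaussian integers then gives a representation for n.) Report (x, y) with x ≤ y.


Step 1: Factor n = 5141 = 53 · 97.
Step 2: Check the mod-4 condition on each prime factor: 53 ≡ 1 (mod 4), exponent 1; 97 ≡ 1 (mod 4), exponent 1.
All primes ≡ 3 (mod 4) appear to even exponent (or don't appear), so by the two-squares theorem n IS expressible as a sum of two squares.
Step 3: Build a representation. Here n = 53 · 97 is a product of primes ≡ 1 (mod 4). Each prime p ≡ 1 (mod 4) is itself a sum of two squares; find a² by testing p − a² for a perfect square:
  53: 53 − 1² = 52, 53 − 2² = 49 = 7² ⇒ 53 = 2² + 7².
  97: 97 − 1² = 96, 97 − 2² = 93, 97 − 3² = 88, 97 − 4² = 81 = 9² ⇒ 97 = 4² + 9².
  Combine using the Brahmagupta–Fibonacci identity (a² + b²)(c² + d²) = (ac − bd)² + (ad + bc)² = (ac + bd)² + (ad − bc)²:
  53 · 97 = 5141: from (2² + 7²)(4² + 9²), take (2·4 − 7·9, 2·9 + 7·4) = (8 − 63, 18 + 28) = (-55, 46); dropping signs (only squares matter) gives (55, 46); check 55² + 46² = 3025 + 2116 = 5141 ✓.
Step 4: Order so x ≤ y and verify: 46² + 55² = 2116 + 3025 = 5141 = n. ✓

n = 5141 = 46² + 55² (one valid representation with x ≤ y).


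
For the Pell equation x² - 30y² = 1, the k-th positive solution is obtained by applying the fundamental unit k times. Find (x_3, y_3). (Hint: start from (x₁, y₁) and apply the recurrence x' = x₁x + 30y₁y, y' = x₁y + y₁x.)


Step 1: Find the fundamental solution (x₁, y₁) of x² - 30y² = 1.
  Expand √30 as a continued fraction. a₀ = ⌊√30⌋ = 5; iterate m_{k+1} = d_k·a_k − m_k, d_{k+1} = (30 − m_{k+1}²)/d_k, a_{k+1} = ⌊(a₀ + m_{k+1})/d_{k+1}⌋ (starting m₀ = 0, d₀ = 1), with convergents p_k = a_k·p_{k-1} + p_{k-2}, q_k = a_k·q_{k-1} + q_{k-2} (p₋₁ = 1, q₋₁ = 0):
  k = 0: a₀ = 5; p₀/q₀ = 5/1; p₀² − 30·q₀² = 25 − 30 = -5.
  k = 1: m = 5, d = 5, a = ⌊(5 + 5)/5⌋ = 2; p/q = (2·5 + 1)/(2·1 + 0) = 11/2; p² − 30·q² = 121 − 120 = 1.
  The first convergent with p² − 30·q² = 1 gives the fundamental solution (x₁, y₁) = (11, 2).
Step 2: Apply the recurrence (x_{n+1}, y_{n+1}) = (x₁x_n + 30y₁y_n, x₁y_n + y₁x_n) repeatedly.
  From (x_1, y_1) = (11, 2): x_2 = 11·11 + 30·2·2 = 241; y_2 = 11·2 + 2·11 = 44.
  From (x_2, y_2) = (241, 44): x_3 = 11·241 + 30·2·44 = 5291; y_3 = 11·44 + 2·241 = 966.
Step 3: Verify x_3² - 30·y_3² = 27994681 - 27994680 = 1 (should be 1). ✓

(x_1, y_1) = (11, 2); (x_3, y_3) = (5291, 966).


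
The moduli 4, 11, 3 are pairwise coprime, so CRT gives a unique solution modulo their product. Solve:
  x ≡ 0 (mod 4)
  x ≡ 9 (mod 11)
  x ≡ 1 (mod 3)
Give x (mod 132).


Moduli 4, 11, 3 are pairwise coprime; by CRT there is a unique solution modulo M = 4 · 11 · 3 = 132.
Solve pairwise, accumulating the modulus:
  Start with x ≡ 0 (mod 4).
  Combine with x ≡ 9 (mod 11): since gcd(4, 11) = 1, we get a unique residue mod 44.
    Write x = 0 + 4·t and substitute into x ≡ 9 (mod 11): 4·t ≡ 9 − 0 = 9 (mod 11).
    The inverse of 4 mod 11 is 3 (since 4·3 = 12 = 1·11 + 1), so t ≡ 3·9 = 27 ≡ 5 (mod 11).
    Then x = 0 + 4·5 = 20, valid modulo lcm(4, 11) = 44: x ≡ 20 (mod 44).
  Combine with x ≡ 1 (mod 3): since gcd(44, 3) = 1, we get a unique residue mod 132.
    Write x = 20 + 44·t and substitute into x ≡ 1 (mod 3): 44·t ≡ 1 − 20 = -19 (mod 3).
    Reduce coefficients mod 3: 2·t ≡ 2 (mod 3).
    The inverse of 2 mod 3 is 2 (since 2·2 = 4 = 1·3 + 1), so t ≡ 2·2 = 4 ≡ 1 (mod 3).
    Then x = 20 + 44·1 = 64, valid modulo lcm(44, 3) = 132: x ≡ 64 (mod 132).
Verify: 64 mod 4 = 0 ✓, 64 mod 11 = 9 ✓, 64 mod 3 = 1 ✓.

x ≡ 64 (mod 132).


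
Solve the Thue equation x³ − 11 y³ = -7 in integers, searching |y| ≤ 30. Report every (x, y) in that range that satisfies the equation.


The equation is x³ - 11y³ = -7. For fixed y, x³ = 11·y³ − 7, so a solution requires the RHS to be a perfect cube.
Strategy: iterate y from -30 to 30, compute RHS = 11·y³ − 7, and check whether it is a (positive or negative) perfect cube.
Check small values of y:
  y = 0: RHS = -7 is not a perfect cube.
  y = 1: RHS = 4 is not a perfect cube.
  y = -1: RHS = -18 is not a perfect cube.
  y = 2: RHS = 81 is not a perfect cube.
  y = -2: RHS = -95 is not a perfect cube.
  y = 3: RHS = 290 is not a perfect cube.
  y = -3: RHS = -304 is not a perfect cube.
Continuing the search up to |y| = 30 finds no solutions either.
No (x, y) in the scanned range satisfies the equation.

No integer solutions with |y| ≤ 30.


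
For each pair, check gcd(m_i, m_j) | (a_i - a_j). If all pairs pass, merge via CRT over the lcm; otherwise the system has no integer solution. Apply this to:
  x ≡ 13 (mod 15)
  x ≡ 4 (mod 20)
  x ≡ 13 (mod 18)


Moduli 15, 20, 18 are not pairwise coprime, so CRT works modulo lcm(m_i) when all pairwise compatibility conditions hold.
Pairwise compatibility: gcd(m_i, m_j) must divide a_i - a_j for every pair.
Merge one congruence at a time:
  Start: x ≡ 13 (mod 15).
  Combine with x ≡ 4 (mod 20): gcd(15, 20) = 5, and 4 - 13 = -9 is NOT divisible by 5.
    ⇒ system is inconsistent (no integer solution).

No solution (the system is inconsistent).


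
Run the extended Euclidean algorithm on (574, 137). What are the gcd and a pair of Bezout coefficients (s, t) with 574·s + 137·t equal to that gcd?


Euclidean algorithm on (574, 137) — divide until remainder is 0:
  574 = 4 · 137 + 26
  137 = 5 · 26 + 7
  26 = 3 · 7 + 5
  7 = 1 · 5 + 2
  5 = 2 · 2 + 1
  2 = 2 · 1 + 0
gcd(574, 137) = 1.
Track Bezout coefficients alongside the remainders: start with r₀ = 574 = a·1 + b·0 (s = 1, t = 0) and r₁ = 137 = a·0 + b·1 (s = 0, t = 1); each new remainder r_{k+1} = r_{k-1} − q_k·r_k inherits s_{k+1} = s_{k-1} − q_k·s_k, t_{k+1} = t_{k-1} − q_k·t_k, so r_k = a·s_k + b·t_k at every step:
  q = 4: r = 26, s = 1 − 4·0 = 1, t = 0 − 4·1 = -4  (check: 574·1 + 137·(-4) = 26)
  q = 5: r = 7, s = 0 − 5·1 = -5, t = 1 − 5·(-4) = 21  (check: 574·(-5) + 137·21 = 7)
  q = 3: r = 5, s = 1 − 3·(-5) = 16, t = -4 − 3·21 = -67  (check: 574·16 + 137·(-67) = 5)
  q = 1: r = 2, s = -5 − 1·16 = -21, t = 21 − 1·(-67) = 88  (check: 574·(-21) + 137·88 = 2)
  q = 2: r = 1, s = 16 − 2·(-21) = 58, t = -67 − 2·88 = -243  (check: 574·58 + 137·(-243) = 1)
The row with r = 1 (the gcd) gives the Bezout coefficients s = 58, t = -243.
Result: 574 · (58) + 137 · (-243) = 1.

gcd(574, 137) = 1; s = 58, t = -243 (check: 574·58 + 137·(-243) = 1).


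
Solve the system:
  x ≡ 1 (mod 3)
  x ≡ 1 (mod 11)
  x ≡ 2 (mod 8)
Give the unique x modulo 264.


Moduli 3, 11, 8 are pairwise coprime; by CRT there is a unique solution modulo M = 3 · 11 · 8 = 264.
Solve pairwise, accumulating the modulus:
  Start with x ≡ 1 (mod 3).
  Combine with x ≡ 1 (mod 11): since gcd(3, 11) = 1, we get a unique residue mod 33.
    Write x = 1 + 3·t and substitute into x ≡ 1 (mod 11): 3·t ≡ 1 − 1 = 0 (mod 11).
    The inverse of 3 mod 11 is 4 (since 3·4 = 12 = 1·11 + 1), so t ≡ 4·0 = 0 ≡ 0 (mod 11).
    Then x = 1 + 3·0 = 1, valid modulo lcm(3, 11) = 33: x ≡ 1 (mod 33).
  Combine with x ≡ 2 (mod 8): since gcd(33, 8) = 1, we get a unique residue mod 264.
    Write x = 1 + 33·t and substitute into x ≡ 2 (mod 8): 33·t ≡ 2 − 1 = 1 (mod 8).
    Reduce coefficients mod 8: 1·t ≡ 1 (mod 8).
    So t ≡ 1 (mod 8).
    Then x = 1 + 33·1 = 34, valid modulo lcm(33, 8) = 264: x ≡ 34 (mod 264).
Verify: 34 mod 3 = 1 ✓, 34 mod 11 = 1 ✓, 34 mod 8 = 2 ✓.

x ≡ 34 (mod 264).


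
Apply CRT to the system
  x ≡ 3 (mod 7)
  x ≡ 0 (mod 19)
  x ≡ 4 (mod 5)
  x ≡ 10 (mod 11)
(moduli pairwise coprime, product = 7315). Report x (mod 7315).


Product of moduli M = 7 · 19 · 5 · 11 = 7315.
Merge one congruence at a time:
  Start: x ≡ 3 (mod 7).
  Combine with x ≡ 0 (mod 19); new modulus lcm = 133.
    Write x = 3 + 7·t and substitute into x ≡ 0 (mod 19): 7·t ≡ 0 − 3 = -3 (mod 19).
    Reduce coefficients mod 19: 7·t ≡ 16 (mod 19).
    The inverse of 7 mod 19 is 11 (since 7·11 = 77 = 4·19 + 1), so t ≡ 11·16 = 176 ≡ 5 (mod 19).
    Then x = 3 + 7·5 = 38, valid modulo lcm(7, 19) = 133: x ≡ 38 (mod 133).
  Combine with x ≡ 4 (mod 5); new modulus lcm = 665.
    Write x = 38 + 133·t and substitute into x ≡ 4 (mod 5): 133·t ≡ 4 − 38 = -34 (mod 5).
    Reduce coefficients mod 5: 3·t ≡ 1 (mod 5).
    The inverse of 3 mod 5 is 2 (since 3·2 = 6 = 1·5 + 1), so t ≡ 2·1 = 2 ≡ 2 (mod 5).
    Then x = 38 + 133·2 = 304, valid modulo lcm(133, 5) = 665: x ≡ 304 (mod 665).
  Combine with x ≡ 10 (mod 11); new modulus lcm = 7315.
    Write x = 304 + 665·t and substitute into x ≡ 10 (mod 11): 665·t ≡ 10 − 304 = -294 (mod 11).
    Reduce coefficients mod 11: 5·t ≡ 3 (mod 11).
    The inverse of 5 mod 11 is 9 (since 5·9 = 45 = 4·11 + 1), so t ≡ 9·3 = 27 ≡ 5 (mod 11).
    Then x = 304 + 665·5 = 3629, valid modulo lcm(665, 11) = 7315: x ≡ 3629 (mod 7315).
Verify against each original: 3629 mod 7 = 3, 3629 mod 19 = 0, 3629 mod 5 = 4, 3629 mod 11 = 10.

x ≡ 3629 (mod 7315).


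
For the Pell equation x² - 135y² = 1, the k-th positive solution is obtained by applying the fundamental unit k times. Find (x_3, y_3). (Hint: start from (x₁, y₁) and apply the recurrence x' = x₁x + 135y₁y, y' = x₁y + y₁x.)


Step 1: Find the fundamental solution (x₁, y₁) of x² - 135y² = 1.
  Expand √135 as a continued fraction. a₀ = ⌊√135⌋ = 11; iterate m_{k+1} = d_k·a_k − m_k, d_{k+1} = (135 − m_{k+1}²)/d_k, a_{k+1} = ⌊(a₀ + m_{k+1})/d_{k+1}⌋ (starting m₀ = 0, d₀ = 1), with convergents p_k = a_k·p_{k-1} + p_{k-2}, q_k = a_k·q_{k-1} + q_{k-2} (p₋₁ = 1, q₋₁ = 0):
  k = 0: a₀ = 11; p₀/q₀ = 11/1; p₀² − 135·q₀² = 121 − 135 = -14.
  k = 1: m = 11, d = 14, a = ⌊(11 + 11)/14⌋ = 1; p/q = (1·11 + 1)/(1·1 + 0) = 12/1; p² − 135·q² = 144 − 135 = 9.
  k = 2: m = 3, d = 9, a = ⌊(11 + 3)/9⌋ = 1; p/q = (1·12 + 11)/(1·1 + 1) = 23/2; p² − 135·q² = 529 − 540 = -11.
  k = 3: m = 6, d = 11, a = ⌊(11 + 6)/11⌋ = 1; p/q = (1·23 + 12)/(1·2 + 1) = 35/3; p² − 135·q² = 1225 − 1215 = 10.
  k = 4: m = 5, d = 10, a = ⌊(11 + 5)/10⌋ = 1; p/q = (1·35 + 23)/(1·3 + 2) = 58/5; p² − 135·q² = 3364 − 3375 = -11.
  k = 5: m = 5, d = 11, a = ⌊(11 + 5)/11⌋ = 1; p/q = (1·58 + 35)/(1·5 + 3) = 93/8; p² − 135·q² = 8649 − 8640 = 9.
  k = 6: m = 6, d = 9, a = ⌊(11 + 6)/9⌋ = 1; p/q = (1·93 + 58)/(1·8 + 5) = 151/13; p² − 135·q² = 22801 − 22815 = -14.
  k = 7: m = 3, d = 14, a = ⌊(11 + 3)/14⌋ = 1; p/q = (1·151 + 93)/(1·13 + 8) = 244/21; p² − 135·q² = 59536 − 59535 = 1.
  The first convergent with p² − 135·q² = 1 gives the fundamental solution (x₁, y₁) = (244, 21).
Step 2: Apply the recurrence (x_{n+1}, y_{n+1}) = (x₁x_n + 135y₁y_n, x₁y_n + y₁x_n) repeatedly.
  From (x_1, y_1) = (244, 21): x_2 = 244·244 + 135·21·21 = 119071; y_2 = 244·21 + 21·244 = 10248.
  From (x_2, y_2) = (119071, 10248): x_3 = 244·119071 + 135·21·10248 = 58106404; y_3 = 244·10248 + 21·119071 = 5001003.
Step 3: Verify x_3² - 135·y_3² = 3376354185811216 - 3376354185811215 = 1 (should be 1). ✓

(x_1, y_1) = (244, 21); (x_3, y_3) = (58106404, 5001003).


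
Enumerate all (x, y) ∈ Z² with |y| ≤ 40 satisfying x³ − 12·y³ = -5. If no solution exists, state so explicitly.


The equation is x³ - 12y³ = -5. For fixed y, x³ = 12·y³ − 5, so a solution requires the RHS to be a perfect cube.
Strategy: iterate y from -40 to 40, compute RHS = 12·y³ − 5, and check whether it is a (positive or negative) perfect cube.
Check small values of y:
  y = 0: RHS = -5 is not a perfect cube.
  y = 1: RHS = 7 is not a perfect cube.
  y = -1: RHS = -17 is not a perfect cube.
  y = 2: RHS = 91 is not a perfect cube.
  y = -2: RHS = -101 is not a perfect cube.
  y = 3: RHS = 319 is not a perfect cube.
  y = -3: RHS = -329 is not a perfect cube.
Continuing the search up to |y| = 40 finds no solutions either.
No (x, y) in the scanned range satisfies the equation.

No integer solutions with |y| ≤ 40.


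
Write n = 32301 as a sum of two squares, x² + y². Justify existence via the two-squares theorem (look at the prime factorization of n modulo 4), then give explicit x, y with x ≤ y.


Step 1: Factor n = 32301 = 3^2 · 37 · 97.
Step 2: Check the mod-4 condition on each prime factor: 3 ≡ 3 (mod 4), exponent 2 (must be even); 37 ≡ 1 (mod 4), exponent 1; 97 ≡ 1 (mod 4), exponent 1.
All primes ≡ 3 (mod 4) appear to even exponent (or don't appear), so by the two-squares theorem n IS expressible as a sum of two squares.
Step 3: Build a representation. Group n = k² · m with k = 3 and m = 37 · 97 = 3589 (a product of primes ≡ 1 (mod 4)); a representation of m scales to one of n via (k·x)² + (k·y)² = k²(x² + y²). Each prime p ≡ 1 (mod 4) is itself a sum of two squares; find a² by testing p − a² for a perfect square:
  37: 37 − 1² = 36 = 6² ⇒ 37 = 1² + 6².
  97: 97 − 1² = 96, 97 − 2² = 93, 97 − 3² = 88, 97 − 4² = 81 = 9² ⇒ 97 = 4² + 9².
  Combine using the Brahmagupta–Fibonacci identity (a² + b²)(c² + d²) = (ac − bd)² + (ad + bc)² = (ac + bd)² + (ad − bc)²:
  37 · 97 = 3589: from (1² + 6²)(4² + 9²), take (1·4 − 6·9, 1·9 + 6·4) = (4 − 54, 9 + 24) = (-50, 33); dropping signs (only squares matter) gives (50, 33); check 50² + 33² = 2500 + 1089 = 3589 ✓.
  Scale by k = 3: (3·50, 3·33) = (150, 99).
Step 4: Order so x ≤ y and verify: 99² + 150² = 9801 + 22500 = 32301 = n. ✓

n = 32301 = 99² + 150² (one valid representation with x ≤ y).


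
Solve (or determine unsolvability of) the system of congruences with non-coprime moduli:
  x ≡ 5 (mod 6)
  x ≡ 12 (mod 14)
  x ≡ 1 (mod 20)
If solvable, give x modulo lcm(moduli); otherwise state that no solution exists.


Moduli 6, 14, 20 are not pairwise coprime, so CRT works modulo lcm(m_i) when all pairwise compatibility conditions hold.
Pairwise compatibility: gcd(m_i, m_j) must divide a_i - a_j for every pair.
Merge one congruence at a time:
  Start: x ≡ 5 (mod 6).
  Combine with x ≡ 12 (mod 14): gcd(6, 14) = 2, and 12 - 5 = 7 is NOT divisible by 2.
    ⇒ system is inconsistent (no integer solution).

No solution (the system is inconsistent).


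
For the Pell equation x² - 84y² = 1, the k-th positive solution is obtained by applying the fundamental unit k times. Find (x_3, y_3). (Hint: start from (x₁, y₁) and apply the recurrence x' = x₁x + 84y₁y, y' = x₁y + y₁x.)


Step 1: Find the fundamental solution (x₁, y₁) of x² - 84y² = 1.
  Expand √84 as a continued fraction. a₀ = ⌊√84⌋ = 9; iterate m_{k+1} = d_k·a_k − m_k, d_{k+1} = (84 − m_{k+1}²)/d_k, a_{k+1} = ⌊(a₀ + m_{k+1})/d_{k+1}⌋ (starting m₀ = 0, d₀ = 1), with convergents p_k = a_k·p_{k-1} + p_{k-2}, q_k = a_k·q_{k-1} + q_{k-2} (p₋₁ = 1, q₋₁ = 0):
  k = 0: a₀ = 9; p₀/q₀ = 9/1; p₀² − 84·q₀² = 81 − 84 = -3.
  k = 1: m = 9, d = 3, a = ⌊(9 + 9)/3⌋ = 6; p/q = (6·9 + 1)/(6·1 + 0) = 55/6; p² − 84·q² = 3025 − 3024 = 1.
  The first convergent with p² − 84·q² = 1 gives the fundamental solution (x₁, y₁) = (55, 6).
Step 2: Apply the recurrence (x_{n+1}, y_{n+1}) = (x₁x_n + 84y₁y_n, x₁y_n + y₁x_n) repeatedly.
  From (x_1, y_1) = (55, 6): x_2 = 55·55 + 84·6·6 = 6049; y_2 = 55·6 + 6·55 = 660.
  From (x_2, y_2) = (6049, 660): x_3 = 55·6049 + 84·6·660 = 665335; y_3 = 55·660 + 6·6049 = 72594.
Step 3: Verify x_3² - 84·y_3² = 442670662225 - 442670662224 = 1 (should be 1). ✓

(x_1, y_1) = (55, 6); (x_3, y_3) = (665335, 72594).


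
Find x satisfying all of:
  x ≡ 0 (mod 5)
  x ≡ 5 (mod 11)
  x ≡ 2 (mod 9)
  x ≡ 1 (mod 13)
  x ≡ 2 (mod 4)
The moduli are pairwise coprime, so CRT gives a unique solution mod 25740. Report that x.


Product of moduli M = 5 · 11 · 9 · 13 · 4 = 25740.
Merge one congruence at a time:
  Start: x ≡ 0 (mod 5).
  Combine with x ≡ 5 (mod 11); new modulus lcm = 55.
    Write x = 0 + 5·t and substitute into x ≡ 5 (mod 11): 5·t ≡ 5 − 0 = 5 (mod 11).
    The inverse of 5 mod 11 is 9 (since 5·9 = 45 = 4·11 + 1), so t ≡ 9·5 = 45 ≡ 1 (mod 11).
    Then x = 0 + 5·1 = 5, valid modulo lcm(5, 11) = 55: x ≡ 5 (mod 55).
  Combine with x ≡ 2 (mod 9); new modulus lcm = 495.
    Write x = 5 + 55·t and substitute into x ≡ 2 (mod 9): 55·t ≡ 2 − 5 = -3 (mod 9).
    Reduce coefficients mod 9: 1·t ≡ 6 (mod 9).
    So t ≡ 6 (mod 9).
    Then x = 5 + 55·6 = 335, valid modulo lcm(55, 9) = 495: x ≡ 335 (mod 495).
  Combine with x ≡ 1 (mod 13); new modulus lcm = 6435.
    Write x = 335 + 495·t and substitute into x ≡ 1 (mod 13): 495·t ≡ 1 − 335 = -334 (mod 13).
    Reduce coefficients mod 13: 1·t ≡ 4 (mod 13).
    So t ≡ 4 (mod 13).
    Then x = 335 + 495·4 = 2315, valid modulo lcm(495, 13) = 6435: x ≡ 2315 (mod 6435).
  Combine with x ≡ 2 (mod 4); new modulus lcm = 25740.
    Write x = 2315 + 6435·t and substitute into x ≡ 2 (mod 4): 6435·t ≡ 2 − 2315 = -2313 (mod 4).
    Reduce coefficients mod 4: 3·t ≡ 3 (mod 4).
    The inverse of 3 mod 4 is 3 (since 3·3 = 9 = 2·4 + 1), so t ≡ 3·3 = 9 ≡ 1 (mod 4).
    Then x = 2315 + 6435·1 = 8750, valid modulo lcm(6435, 4) = 25740: x ≡ 8750 (mod 25740).
Verify against each original: 8750 mod 5 = 0, 8750 mod 11 = 5, 8750 mod 9 = 2, 8750 mod 13 = 1, 8750 mod 4 = 2.

x ≡ 8750 (mod 25740).


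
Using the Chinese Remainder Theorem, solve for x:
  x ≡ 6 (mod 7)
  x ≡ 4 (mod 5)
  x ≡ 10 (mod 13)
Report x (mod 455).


Moduli 7, 5, 13 are pairwise coprime; by CRT there is a unique solution modulo M = 7 · 5 · 13 = 455.
Solve pairwise, accumulating the modulus:
  Start with x ≡ 6 (mod 7).
  Combine with x ≡ 4 (mod 5): since gcd(7, 5) = 1, we get a unique residue mod 35.
    Write x = 6 + 7·t and substitute into x ≡ 4 (mod 5): 7·t ≡ 4 − 6 = -2 (mod 5).
    Reduce coefficients mod 5: 2·t ≡ 3 (mod 5).
    The inverse of 2 mod 5 is 3 (since 2·3 = 6 = 1·5 + 1), so t ≡ 3·3 = 9 ≡ 4 (mod 5).
    Then x = 6 + 7·4 = 34, valid modulo lcm(7, 5) = 35: x ≡ 34 (mod 35).
  Combine with x ≡ 10 (mod 13): since gcd(35, 13) = 1, we get a unique residue mod 455.
    Write x = 34 + 35·t and substitute into x ≡ 10 (mod 13): 35·t ≡ 10 − 34 = -24 (mod 13).
    Reduce coefficients mod 13: 9·t ≡ 2 (mod 13).
    The inverse of 9 mod 13 is 3 (since 9·3 = 27 = 2·13 + 1), so t ≡ 3·2 = 6 ≡ 6 (mod 13).
    Then x = 34 + 35·6 = 244, valid modulo lcm(35, 13) = 455: x ≡ 244 (mod 455).
Verify: 244 mod 7 = 6 ✓, 244 mod 5 = 4 ✓, 244 mod 13 = 10 ✓.

x ≡ 244 (mod 455).


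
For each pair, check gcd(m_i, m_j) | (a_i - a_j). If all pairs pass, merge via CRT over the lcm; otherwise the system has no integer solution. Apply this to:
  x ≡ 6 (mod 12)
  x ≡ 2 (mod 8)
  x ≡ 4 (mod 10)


Moduli 12, 8, 10 are not pairwise coprime, so CRT works modulo lcm(m_i) when all pairwise compatibility conditions hold.
Pairwise compatibility: gcd(m_i, m_j) must divide a_i - a_j for every pair.
Merge one congruence at a time:
  Start: x ≡ 6 (mod 12).
  Combine with x ≡ 2 (mod 8): gcd(12, 8) = 4; 2 - 6 = -4, which IS divisible by 4, so compatible.
    Write x = 6 + 12·t and substitute into x ≡ 2 (mod 8): 12·t ≡ 2 − 6 = -4 (mod 8).
    Divide the congruence (and modulus) by g = 4: 3·t ≡ -1 (mod 2).
    Reduce coefficients mod 2: 1·t ≡ 1 (mod 2).
    So t ≡ 1 (mod 2).
    Then x = 6 + 12·1 = 18, valid modulo lcm(12, 8) = 24: x ≡ 18 (mod 24).
  Combine with x ≡ 4 (mod 10): gcd(24, 10) = 2; 4 - 18 = -14, which IS divisible by 2, so compatible.
    Write x = 18 + 24·t and substitute into x ≡ 4 (mod 10): 24·t ≡ 4 − 18 = -14 (mod 10).
    Divide the congruence (and modulus) by g = 2: 12·t ≡ -7 (mod 5).
    Reduce coefficients mod 5: 2·t ≡ 3 (mod 5).
    The inverse of 2 mod 5 is 3 (since 2·3 = 6 = 1·5 + 1), so t ≡ 3·3 = 9 ≡ 4 (mod 5).
    Then x = 18 + 24·4 = 114, valid modulo lcm(24, 10) = 120: x ≡ 114 (mod 120).
Verify: 114 mod 12 = 6, 114 mod 8 = 2, 114 mod 10 = 4.

x ≡ 114 (mod 120).


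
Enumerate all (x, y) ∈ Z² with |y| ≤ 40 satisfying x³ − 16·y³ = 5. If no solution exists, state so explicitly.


The equation is x³ - 16y³ = 5. For fixed y, x³ = 16·y³ + 5, so a solution requires the RHS to be a perfect cube.
Strategy: iterate y from -40 to 40, compute RHS = 16·y³ + 5, and check whether it is a (positive or negative) perfect cube.
Check small values of y:
  y = 0: RHS = 5 is not a perfect cube.
  y = 1: RHS = 21 is not a perfect cube.
  y = -1: RHS = -11 is not a perfect cube.
  y = 2: RHS = 133 is not a perfect cube.
  y = -2: RHS = -123 is not a perfect cube.
  y = 3: RHS = 437 is not a perfect cube.
  y = -3: RHS = -427 is not a perfect cube.
Continuing the search up to |y| = 40 finds no solutions either.
No (x, y) in the scanned range satisfies the equation.

No integer solutions with |y| ≤ 40.


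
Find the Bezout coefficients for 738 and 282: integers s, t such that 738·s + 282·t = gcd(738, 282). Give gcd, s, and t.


Euclidean algorithm on (738, 282) — divide until remainder is 0:
  738 = 2 · 282 + 174
  282 = 1 · 174 + 108
  174 = 1 · 108 + 66
  108 = 1 · 66 + 42
  66 = 1 · 42 + 24
  42 = 1 · 24 + 18
  24 = 1 · 18 + 6
  18 = 3 · 6 + 0
gcd(738, 282) = 6.
Track Bezout coefficients alongside the remainders: start with r₀ = 738 = a·1 + b·0 (s = 1, t = 0) and r₁ = 282 = a·0 + b·1 (s = 0, t = 1); each new remainder r_{k+1} = r_{k-1} − q_k·r_k inherits s_{k+1} = s_{k-1} − q_k·s_k, t_{k+1} = t_{k-1} − q_k·t_k, so r_k = a·s_k + b·t_k at every step:
  q = 2: r = 174, s = 1 − 2·0 = 1, t = 0 − 2·1 = -2  (check: 738·1 + 282·(-2) = 174)
  q = 1: r = 108, s = 0 − 1·1 = -1, t = 1 − 1·(-2) = 3  (check: 738·(-1) + 282·3 = 108)
  q = 1: r = 66, s = 1 − 1·(-1) = 2, t = -2 − 1·3 = -5  (check: 738·2 + 282·(-5) = 66)
  q = 1: r = 42, s = -1 − 1·2 = -3, t = 3 − 1·(-5) = 8  (check: 738·(-3) + 282·8 = 42)
  q = 1: r = 24, s = 2 − 1·(-3) = 5, t = -5 − 1·8 = -13  (check: 738·5 + 282·(-13) = 24)
  q = 1: r = 18, s = -3 − 1·5 = -8, t = 8 − 1·(-13) = 21  (check: 738·(-8) + 282·21 = 18)
  q = 1: r = 6, s = 5 − 1·(-8) = 13, t = -13 − 1·21 = -34  (check: 738·13 + 282·(-34) = 6)
The row with r = 6 (the gcd) gives the Bezout coefficients s = 13, t = -34.
Result: 738 · (13) + 282 · (-34) = 6.

gcd(738, 282) = 6; s = 13, t = -34 (check: 738·13 + 282·(-34) = 6).


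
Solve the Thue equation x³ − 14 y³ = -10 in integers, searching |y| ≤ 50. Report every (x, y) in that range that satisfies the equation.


The equation is x³ - 14y³ = -10. For fixed y, x³ = 14·y³ − 10, so a solution requires the RHS to be a perfect cube.
Strategy: iterate y from -50 to 50, compute RHS = 14·y³ − 10, and check whether it is a (positive or negative) perfect cube.
Check small values of y:
  y = 0: RHS = -10 is not a perfect cube.
  y = 1: RHS = 4 is not a perfect cube.
  y = -1: RHS = -24 is not a perfect cube.
  y = 2: RHS = 102 is not a perfect cube.
  y = -2: RHS = -122 is not a perfect cube.
  y = 3: RHS = 368 is not a perfect cube.
  y = -3: RHS = -388 is not a perfect cube.
Continuing the search up to |y| = 50 finds no solutions either.
No (x, y) in the scanned range satisfies the equation.

No integer solutions with |y| ≤ 50.


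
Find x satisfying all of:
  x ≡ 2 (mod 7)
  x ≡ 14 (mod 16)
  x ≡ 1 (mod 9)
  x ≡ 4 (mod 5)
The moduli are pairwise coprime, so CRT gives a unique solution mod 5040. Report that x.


Product of moduli M = 7 · 16 · 9 · 5 = 5040.
Merge one congruence at a time:
  Start: x ≡ 2 (mod 7).
  Combine with x ≡ 14 (mod 16); new modulus lcm = 112.
    Write x = 2 + 7·t and substitute into x ≡ 14 (mod 16): 7·t ≡ 14 − 2 = 12 (mod 16).
    The inverse of 7 mod 16 is 7 (since 7·7 = 49 = 3·16 + 1), so t ≡ 7·12 = 84 ≡ 4 (mod 16).
    Then x = 2 + 7·4 = 30, valid modulo lcm(7, 16) = 112: x ≡ 30 (mod 112).
  Combine with x ≡ 1 (mod 9); new modulus lcm = 1008.
    Write x = 30 + 112·t and substitute into x ≡ 1 (mod 9): 112·t ≡ 1 − 30 = -29 (mod 9).
    Reduce coefficients mod 9: 4·t ≡ 7 (mod 9).
    The inverse of 4 mod 9 is 7 (since 4·7 = 28 = 3·9 + 1), so t ≡ 7·7 = 49 ≡ 4 (mod 9).
    Then x = 30 + 112·4 = 478, valid modulo lcm(112, 9) = 1008: x ≡ 478 (mod 1008).
  Combine with x ≡ 4 (mod 5); new modulus lcm = 5040.
    Write x = 478 + 1008·t and substitute into x ≡ 4 (mod 5): 1008·t ≡ 4 − 478 = -474 (mod 5).
    Reduce coefficients mod 5: 3·t ≡ 1 (mod 5).
    The inverse of 3 mod 5 is 2 (since 3·2 = 6 = 1·5 + 1), so t ≡ 2·1 = 2 ≡ 2 (mod 5).
    Then x = 478 + 1008·2 = 2494, valid modulo lcm(1008, 5) = 5040: x ≡ 2494 (mod 5040).
Verify against each original: 2494 mod 7 = 2, 2494 mod 16 = 14, 2494 mod 9 = 1, 2494 mod 5 = 4.

x ≡ 2494 (mod 5040).


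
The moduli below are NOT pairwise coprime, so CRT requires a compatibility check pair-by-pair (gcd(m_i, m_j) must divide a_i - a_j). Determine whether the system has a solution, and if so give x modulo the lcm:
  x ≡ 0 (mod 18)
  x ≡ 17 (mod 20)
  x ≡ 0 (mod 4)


Moduli 18, 20, 4 are not pairwise coprime, so CRT works modulo lcm(m_i) when all pairwise compatibility conditions hold.
Pairwise compatibility: gcd(m_i, m_j) must divide a_i - a_j for every pair.
Merge one congruence at a time:
  Start: x ≡ 0 (mod 18).
  Combine with x ≡ 17 (mod 20): gcd(18, 20) = 2, and 17 - 0 = 17 is NOT divisible by 2.
    ⇒ system is inconsistent (no integer solution).

No solution (the system is inconsistent).


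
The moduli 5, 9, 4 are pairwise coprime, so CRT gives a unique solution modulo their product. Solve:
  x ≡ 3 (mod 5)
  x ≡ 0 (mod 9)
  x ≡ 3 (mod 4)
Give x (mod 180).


Moduli 5, 9, 4 are pairwise coprime; by CRT there is a unique solution modulo M = 5 · 9 · 4 = 180.
Solve pairwise, accumulating the modulus:
  Start with x ≡ 3 (mod 5).
  Combine with x ≡ 0 (mod 9): since gcd(5, 9) = 1, we get a unique residue mod 45.
    Write x = 3 + 5·t and substitute into x ≡ 0 (mod 9): 5·t ≡ 0 − 3 = -3 (mod 9).
    Reduce coefficients mod 9: 5·t ≡ 6 (mod 9).
    The inverse of 5 mod 9 is 2 (since 5·2 = 10 = 1·9 + 1), so t ≡ 2·6 = 12 ≡ 3 (mod 9).
    Then x = 3 + 5·3 = 18, valid modulo lcm(5, 9) = 45: x ≡ 18 (mod 45).
  Combine with x ≡ 3 (mod 4): since gcd(45, 4) = 1, we get a unique residue mod 180.
    Write x = 18 + 45·t and substitute into x ≡ 3 (mod 4): 45·t ≡ 3 − 18 = -15 (mod 4).
    Reduce coefficients mod 4: 1·t ≡ 1 (mod 4).
    So t ≡ 1 (mod 4).
    Then x = 18 + 45·1 = 63, valid modulo lcm(45, 4) = 180: x ≡ 63 (mod 180).
Verify: 63 mod 5 = 3 ✓, 63 mod 9 = 0 ✓, 63 mod 4 = 3 ✓.

x ≡ 63 (mod 180).


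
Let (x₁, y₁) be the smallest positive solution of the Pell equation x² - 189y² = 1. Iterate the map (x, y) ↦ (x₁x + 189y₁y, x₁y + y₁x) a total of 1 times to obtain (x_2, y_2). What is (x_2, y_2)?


Step 1: Find the fundamental solution (x₁, y₁) of x² - 189y² = 1.
  Expand √189 as a continued fraction. a₀ = ⌊√189⌋ = 13; iterate m_{k+1} = d_k·a_k − m_k, d_{k+1} = (189 − m_{k+1}²)/d_k, a_{k+1} = ⌊(a₀ + m_{k+1})/d_{k+1}⌋ (starting m₀ = 0, d₀ = 1), with convergents p_k = a_k·p_{k-1} + p_{k-2}, q_k = a_k·q_{k-1} + q_{k-2} (p₋₁ = 1, q₋₁ = 0):
  k = 0: a₀ = 13; p₀/q₀ = 13/1; p₀² − 189·q₀² = 169 − 189 = -20.
  k = 1: m = 13, d = 20, a = ⌊(13 + 13)/20⌋ = 1; p/q = (1·13 + 1)/(1·1 + 0) = 14/1; p² − 189·q² = 196 − 189 = 7.
  k = 2: m = 7, d = 7, a = ⌊(13 + 7)/7⌋ = 2; p/q = (2·14 + 13)/(2·1 + 1) = 41/3; p² − 189·q² = 1681 − 1701 = -20.
  k = 3: m = 7, d = 20, a = ⌊(13 + 7)/20⌋ = 1; p/q = (1·41 + 14)/(1·3 + 1) = 55/4; p² − 189·q² = 3025 − 3024 = 1.
  The first convergent with p² − 189·q² = 1 gives the fundamental solution (x₁, y₁) = (55, 4).
Step 2: Apply the recurrence (x_{n+1}, y_{n+1}) = (x₁x_n + 189y₁y_n, x₁y_n + y₁x_n) repeatedly.
  From (x_1, y_1) = (55, 4): x_2 = 55·55 + 189·4·4 = 6049; y_2 = 55·4 + 4·55 = 440.
Step 3: Verify x_2² - 189·y_2² = 36590401 - 36590400 = 1 (should be 1). ✓

(x_1, y_1) = (55, 4); (x_2, y_2) = (6049, 440).


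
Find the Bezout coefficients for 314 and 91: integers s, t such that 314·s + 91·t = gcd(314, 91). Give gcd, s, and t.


Euclidean algorithm on (314, 91) — divide until remainder is 0:
  314 = 3 · 91 + 41
  91 = 2 · 41 + 9
  41 = 4 · 9 + 5
  9 = 1 · 5 + 4
  5 = 1 · 4 + 1
  4 = 4 · 1 + 0
gcd(314, 91) = 1.
Track Bezout coefficients alongside the remainders: start with r₀ = 314 = a·1 + b·0 (s = 1, t = 0) and r₁ = 91 = a·0 + b·1 (s = 0, t = 1); each new remainder r_{k+1} = r_{k-1} − q_k·r_k inherits s_{k+1} = s_{k-1} − q_k·s_k, t_{k+1} = t_{k-1} − q_k·t_k, so r_k = a·s_k + b·t_k at every step:
  q = 3: r = 41, s = 1 − 3·0 = 1, t = 0 − 3·1 = -3  (check: 314·1 + 91·(-3) = 41)
  q = 2: r = 9, s = 0 − 2·1 = -2, t = 1 − 2·(-3) = 7  (check: 314·(-2) + 91·7 = 9)
  q = 4: r = 5, s = 1 − 4·(-2) = 9, t = -3 − 4·7 = -31  (check: 314·9 + 91·(-31) = 5)
  q = 1: r = 4, s = -2 − 1·9 = -11, t = 7 − 1·(-31) = 38  (check: 314·(-11) + 91·38 = 4)
  q = 1: r = 1, s = 9 − 1·(-11) = 20, t = -31 − 1·38 = -69  (check: 314·20 + 91·(-69) = 1)
The row with r = 1 (the gcd) gives the Bezout coefficients s = 20, t = -69.
Result: 314 · (20) + 91 · (-69) = 1.

gcd(314, 91) = 1; s = 20, t = -69 (check: 314·20 + 91·(-69) = 1).


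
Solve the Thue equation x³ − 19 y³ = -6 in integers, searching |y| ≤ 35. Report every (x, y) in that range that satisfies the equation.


The equation is x³ - 19y³ = -6. For fixed y, x³ = 19·y³ − 6, so a solution requires the RHS to be a perfect cube.
Strategy: iterate y from -35 to 35, compute RHS = 19·y³ − 6, and check whether it is a (positive or negative) perfect cube.
Check small values of y:
  y = 0: RHS = -6 is not a perfect cube.
  y = 1: RHS = 13 is not a perfect cube.
  y = -1: RHS = -25 is not a perfect cube.
  y = 2: RHS = 146 is not a perfect cube.
  y = -2: RHS = -158 is not a perfect cube.
  y = 3: RHS = 507 is not a perfect cube.
  y = -3: RHS = -519 is not a perfect cube.
Continuing the search up to |y| = 35 finds no solutions either.
No (x, y) in the scanned range satisfies the equation.

No integer solutions with |y| ≤ 35.
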